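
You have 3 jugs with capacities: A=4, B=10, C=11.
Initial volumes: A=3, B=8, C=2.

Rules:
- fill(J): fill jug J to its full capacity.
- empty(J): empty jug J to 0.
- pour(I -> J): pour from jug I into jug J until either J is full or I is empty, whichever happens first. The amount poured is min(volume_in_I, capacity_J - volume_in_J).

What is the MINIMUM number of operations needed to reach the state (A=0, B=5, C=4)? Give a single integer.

Answer: 5

Derivation:
BFS from (A=3, B=8, C=2). One shortest path:
  1. empty(B) -> (A=3 B=0 C=2)
  2. pour(A -> B) -> (A=0 B=3 C=2)
  3. fill(A) -> (A=4 B=3 C=2)
  4. pour(C -> B) -> (A=4 B=5 C=0)
  5. pour(A -> C) -> (A=0 B=5 C=4)
Reached target in 5 moves.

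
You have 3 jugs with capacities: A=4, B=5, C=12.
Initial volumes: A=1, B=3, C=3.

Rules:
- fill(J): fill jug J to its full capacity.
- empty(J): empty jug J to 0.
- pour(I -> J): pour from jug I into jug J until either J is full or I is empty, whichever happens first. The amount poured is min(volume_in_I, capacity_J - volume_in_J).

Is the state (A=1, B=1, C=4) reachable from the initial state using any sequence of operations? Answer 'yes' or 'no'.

BFS explored all 259 reachable states.
Reachable set includes: (0,0,0), (0,0,1), (0,0,2), (0,0,3), (0,0,4), (0,0,5), (0,0,6), (0,0,7), (0,0,8), (0,0,9), (0,0,10), (0,0,11) ...
Target (A=1, B=1, C=4) not in reachable set → no.

Answer: no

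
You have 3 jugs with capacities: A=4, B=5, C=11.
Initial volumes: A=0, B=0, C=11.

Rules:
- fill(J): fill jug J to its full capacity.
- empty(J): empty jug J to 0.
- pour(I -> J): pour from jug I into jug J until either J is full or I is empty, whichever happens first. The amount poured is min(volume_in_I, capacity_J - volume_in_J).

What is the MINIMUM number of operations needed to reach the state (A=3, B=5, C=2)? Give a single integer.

Answer: 6

Derivation:
BFS from (A=0, B=0, C=11). One shortest path:
  1. fill(A) -> (A=4 B=0 C=11)
  2. pour(A -> B) -> (A=0 B=4 C=11)
  3. pour(C -> A) -> (A=4 B=4 C=7)
  4. pour(A -> B) -> (A=3 B=5 C=7)
  5. empty(B) -> (A=3 B=0 C=7)
  6. pour(C -> B) -> (A=3 B=5 C=2)
Reached target in 6 moves.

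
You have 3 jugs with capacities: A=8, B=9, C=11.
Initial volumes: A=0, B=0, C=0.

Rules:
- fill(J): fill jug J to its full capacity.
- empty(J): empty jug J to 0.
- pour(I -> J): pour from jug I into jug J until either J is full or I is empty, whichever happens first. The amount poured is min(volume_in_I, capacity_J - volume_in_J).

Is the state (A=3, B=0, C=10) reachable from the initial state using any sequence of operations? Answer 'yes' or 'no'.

BFS from (A=0, B=0, C=0):
  1. fill(C) -> (A=0 B=0 C=11)
  2. pour(C -> A) -> (A=8 B=0 C=3)
  3. pour(A -> B) -> (A=0 B=8 C=3)
  4. pour(C -> A) -> (A=3 B=8 C=0)
  5. fill(C) -> (A=3 B=8 C=11)
  6. pour(C -> B) -> (A=3 B=9 C=10)
  7. empty(B) -> (A=3 B=0 C=10)
Target reached → yes.

Answer: yes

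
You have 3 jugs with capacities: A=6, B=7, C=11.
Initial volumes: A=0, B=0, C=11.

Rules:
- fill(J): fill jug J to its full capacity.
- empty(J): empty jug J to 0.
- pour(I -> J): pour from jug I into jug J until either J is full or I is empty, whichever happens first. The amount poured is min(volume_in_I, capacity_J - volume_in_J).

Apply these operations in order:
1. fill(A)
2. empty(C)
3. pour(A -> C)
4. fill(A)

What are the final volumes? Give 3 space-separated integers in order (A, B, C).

Step 1: fill(A) -> (A=6 B=0 C=11)
Step 2: empty(C) -> (A=6 B=0 C=0)
Step 3: pour(A -> C) -> (A=0 B=0 C=6)
Step 4: fill(A) -> (A=6 B=0 C=6)

Answer: 6 0 6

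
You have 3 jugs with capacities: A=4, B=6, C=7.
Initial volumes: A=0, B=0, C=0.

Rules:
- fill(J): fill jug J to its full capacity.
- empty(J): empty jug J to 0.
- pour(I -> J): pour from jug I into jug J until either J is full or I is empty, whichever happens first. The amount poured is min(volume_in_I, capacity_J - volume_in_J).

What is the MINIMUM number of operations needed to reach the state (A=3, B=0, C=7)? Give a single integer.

BFS from (A=0, B=0, C=0). One shortest path:
  1. fill(A) -> (A=4 B=0 C=0)
  2. fill(B) -> (A=4 B=6 C=0)
  3. pour(B -> C) -> (A=4 B=0 C=6)
  4. pour(A -> C) -> (A=3 B=0 C=7)
Reached target in 4 moves.

Answer: 4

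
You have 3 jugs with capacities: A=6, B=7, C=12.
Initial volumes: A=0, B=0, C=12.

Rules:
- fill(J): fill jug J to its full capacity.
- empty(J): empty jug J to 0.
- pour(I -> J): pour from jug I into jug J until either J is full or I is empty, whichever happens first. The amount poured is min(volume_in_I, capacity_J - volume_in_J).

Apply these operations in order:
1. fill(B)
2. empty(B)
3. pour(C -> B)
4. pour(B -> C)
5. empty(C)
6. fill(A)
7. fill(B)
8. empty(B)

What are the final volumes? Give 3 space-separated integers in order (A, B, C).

Answer: 6 0 0

Derivation:
Step 1: fill(B) -> (A=0 B=7 C=12)
Step 2: empty(B) -> (A=0 B=0 C=12)
Step 3: pour(C -> B) -> (A=0 B=7 C=5)
Step 4: pour(B -> C) -> (A=0 B=0 C=12)
Step 5: empty(C) -> (A=0 B=0 C=0)
Step 6: fill(A) -> (A=6 B=0 C=0)
Step 7: fill(B) -> (A=6 B=7 C=0)
Step 8: empty(B) -> (A=6 B=0 C=0)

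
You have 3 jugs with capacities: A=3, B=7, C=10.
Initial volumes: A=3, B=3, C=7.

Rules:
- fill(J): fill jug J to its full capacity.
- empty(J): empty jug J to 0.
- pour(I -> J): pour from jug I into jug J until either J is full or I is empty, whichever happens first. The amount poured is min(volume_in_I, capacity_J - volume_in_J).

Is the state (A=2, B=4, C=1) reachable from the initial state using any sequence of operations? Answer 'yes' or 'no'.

Answer: no

Derivation:
BFS explored all 244 reachable states.
Reachable set includes: (0,0,0), (0,0,1), (0,0,2), (0,0,3), (0,0,4), (0,0,5), (0,0,6), (0,0,7), (0,0,8), (0,0,9), (0,0,10), (0,1,0) ...
Target (A=2, B=4, C=1) not in reachable set → no.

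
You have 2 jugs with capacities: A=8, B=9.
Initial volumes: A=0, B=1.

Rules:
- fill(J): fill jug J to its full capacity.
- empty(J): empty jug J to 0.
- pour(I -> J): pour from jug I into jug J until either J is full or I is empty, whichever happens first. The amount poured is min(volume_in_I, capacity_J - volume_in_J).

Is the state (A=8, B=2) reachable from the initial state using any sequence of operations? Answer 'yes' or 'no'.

BFS from (A=0, B=1):
  1. pour(B -> A) -> (A=1 B=0)
  2. fill(B) -> (A=1 B=9)
  3. pour(B -> A) -> (A=8 B=2)
Target reached → yes.

Answer: yes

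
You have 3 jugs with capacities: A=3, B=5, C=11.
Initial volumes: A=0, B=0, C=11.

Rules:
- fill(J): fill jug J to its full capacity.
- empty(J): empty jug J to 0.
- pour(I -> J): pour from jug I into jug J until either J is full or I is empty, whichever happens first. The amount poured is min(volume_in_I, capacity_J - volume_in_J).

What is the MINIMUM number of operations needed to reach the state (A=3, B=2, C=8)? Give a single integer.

Answer: 4

Derivation:
BFS from (A=0, B=0, C=11). One shortest path:
  1. fill(B) -> (A=0 B=5 C=11)
  2. pour(B -> A) -> (A=3 B=2 C=11)
  3. empty(A) -> (A=0 B=2 C=11)
  4. pour(C -> A) -> (A=3 B=2 C=8)
Reached target in 4 moves.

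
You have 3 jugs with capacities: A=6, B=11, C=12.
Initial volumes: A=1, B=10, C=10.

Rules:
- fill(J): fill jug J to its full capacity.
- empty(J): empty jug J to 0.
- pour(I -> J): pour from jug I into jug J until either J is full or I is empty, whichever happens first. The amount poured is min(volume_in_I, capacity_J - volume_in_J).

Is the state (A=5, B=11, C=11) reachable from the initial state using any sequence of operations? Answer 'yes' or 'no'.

BFS from (A=1, B=10, C=10):
  1. pour(A -> C) -> (A=0 B=10 C=11)
  2. fill(A) -> (A=6 B=10 C=11)
  3. pour(A -> B) -> (A=5 B=11 C=11)
Target reached → yes.

Answer: yes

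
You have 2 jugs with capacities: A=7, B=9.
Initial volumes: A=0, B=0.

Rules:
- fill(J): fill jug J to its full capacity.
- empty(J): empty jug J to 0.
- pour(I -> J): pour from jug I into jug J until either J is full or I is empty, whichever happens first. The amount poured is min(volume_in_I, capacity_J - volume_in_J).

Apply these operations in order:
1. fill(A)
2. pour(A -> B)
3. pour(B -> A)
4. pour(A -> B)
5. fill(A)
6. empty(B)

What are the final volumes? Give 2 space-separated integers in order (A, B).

Step 1: fill(A) -> (A=7 B=0)
Step 2: pour(A -> B) -> (A=0 B=7)
Step 3: pour(B -> A) -> (A=7 B=0)
Step 4: pour(A -> B) -> (A=0 B=7)
Step 5: fill(A) -> (A=7 B=7)
Step 6: empty(B) -> (A=7 B=0)

Answer: 7 0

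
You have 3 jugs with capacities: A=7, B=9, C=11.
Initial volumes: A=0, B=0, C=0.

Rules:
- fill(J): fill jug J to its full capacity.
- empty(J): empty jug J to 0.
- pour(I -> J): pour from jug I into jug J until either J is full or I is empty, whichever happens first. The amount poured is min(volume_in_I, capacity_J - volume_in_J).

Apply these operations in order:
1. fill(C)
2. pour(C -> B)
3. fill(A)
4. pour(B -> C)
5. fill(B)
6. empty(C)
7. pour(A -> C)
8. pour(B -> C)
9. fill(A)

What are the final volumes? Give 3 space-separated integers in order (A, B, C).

Step 1: fill(C) -> (A=0 B=0 C=11)
Step 2: pour(C -> B) -> (A=0 B=9 C=2)
Step 3: fill(A) -> (A=7 B=9 C=2)
Step 4: pour(B -> C) -> (A=7 B=0 C=11)
Step 5: fill(B) -> (A=7 B=9 C=11)
Step 6: empty(C) -> (A=7 B=9 C=0)
Step 7: pour(A -> C) -> (A=0 B=9 C=7)
Step 8: pour(B -> C) -> (A=0 B=5 C=11)
Step 9: fill(A) -> (A=7 B=5 C=11)

Answer: 7 5 11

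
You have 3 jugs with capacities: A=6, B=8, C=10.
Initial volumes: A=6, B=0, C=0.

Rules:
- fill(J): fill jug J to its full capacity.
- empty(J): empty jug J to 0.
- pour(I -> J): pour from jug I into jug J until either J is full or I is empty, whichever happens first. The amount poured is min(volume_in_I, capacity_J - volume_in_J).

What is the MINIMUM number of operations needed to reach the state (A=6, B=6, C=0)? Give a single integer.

Answer: 2

Derivation:
BFS from (A=6, B=0, C=0). One shortest path:
  1. pour(A -> B) -> (A=0 B=6 C=0)
  2. fill(A) -> (A=6 B=6 C=0)
Reached target in 2 moves.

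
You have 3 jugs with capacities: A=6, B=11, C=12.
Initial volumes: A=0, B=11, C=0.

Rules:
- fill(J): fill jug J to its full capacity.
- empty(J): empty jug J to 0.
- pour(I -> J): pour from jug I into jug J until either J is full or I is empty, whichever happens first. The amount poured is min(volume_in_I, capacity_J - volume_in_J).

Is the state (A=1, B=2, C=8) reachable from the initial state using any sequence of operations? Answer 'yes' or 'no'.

Answer: no

Derivation:
BFS explored all 542 reachable states.
Reachable set includes: (0,0,0), (0,0,1), (0,0,2), (0,0,3), (0,0,4), (0,0,5), (0,0,6), (0,0,7), (0,0,8), (0,0,9), (0,0,10), (0,0,11) ...
Target (A=1, B=2, C=8) not in reachable set → no.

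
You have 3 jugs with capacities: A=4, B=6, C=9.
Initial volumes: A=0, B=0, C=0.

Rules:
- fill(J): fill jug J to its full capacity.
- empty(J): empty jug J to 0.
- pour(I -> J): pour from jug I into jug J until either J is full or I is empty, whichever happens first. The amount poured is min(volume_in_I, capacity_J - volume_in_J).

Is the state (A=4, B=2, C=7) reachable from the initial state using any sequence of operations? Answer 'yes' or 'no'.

Answer: yes

Derivation:
BFS from (A=0, B=0, C=0):
  1. fill(A) -> (A=4 B=0 C=0)
  2. fill(C) -> (A=4 B=0 C=9)
  3. pour(A -> B) -> (A=0 B=4 C=9)
  4. pour(C -> B) -> (A=0 B=6 C=7)
  5. pour(B -> A) -> (A=4 B=2 C=7)
Target reached → yes.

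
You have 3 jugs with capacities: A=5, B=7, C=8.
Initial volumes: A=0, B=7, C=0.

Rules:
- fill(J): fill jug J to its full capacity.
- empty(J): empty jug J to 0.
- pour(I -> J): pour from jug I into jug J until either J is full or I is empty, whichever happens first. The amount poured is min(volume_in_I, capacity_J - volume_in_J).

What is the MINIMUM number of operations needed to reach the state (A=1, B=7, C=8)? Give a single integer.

Answer: 5

Derivation:
BFS from (A=0, B=7, C=0). One shortest path:
  1. empty(B) -> (A=0 B=0 C=0)
  2. fill(C) -> (A=0 B=0 C=8)
  3. pour(C -> B) -> (A=0 B=7 C=1)
  4. pour(C -> A) -> (A=1 B=7 C=0)
  5. fill(C) -> (A=1 B=7 C=8)
Reached target in 5 moves.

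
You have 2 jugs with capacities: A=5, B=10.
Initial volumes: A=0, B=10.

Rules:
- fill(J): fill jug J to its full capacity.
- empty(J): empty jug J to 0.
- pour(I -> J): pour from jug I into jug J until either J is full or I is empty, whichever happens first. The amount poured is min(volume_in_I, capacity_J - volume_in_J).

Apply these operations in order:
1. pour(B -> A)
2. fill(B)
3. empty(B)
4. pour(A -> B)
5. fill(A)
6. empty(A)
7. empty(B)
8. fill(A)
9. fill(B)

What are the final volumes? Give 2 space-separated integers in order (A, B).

Answer: 5 10

Derivation:
Step 1: pour(B -> A) -> (A=5 B=5)
Step 2: fill(B) -> (A=5 B=10)
Step 3: empty(B) -> (A=5 B=0)
Step 4: pour(A -> B) -> (A=0 B=5)
Step 5: fill(A) -> (A=5 B=5)
Step 6: empty(A) -> (A=0 B=5)
Step 7: empty(B) -> (A=0 B=0)
Step 8: fill(A) -> (A=5 B=0)
Step 9: fill(B) -> (A=5 B=10)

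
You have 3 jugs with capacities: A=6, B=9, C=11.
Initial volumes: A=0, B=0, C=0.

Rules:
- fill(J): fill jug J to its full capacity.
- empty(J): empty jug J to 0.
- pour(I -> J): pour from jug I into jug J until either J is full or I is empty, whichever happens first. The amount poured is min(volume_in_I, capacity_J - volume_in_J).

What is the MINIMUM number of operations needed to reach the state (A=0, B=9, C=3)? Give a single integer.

BFS from (A=0, B=0, C=0). One shortest path:
  1. fill(A) -> (A=6 B=0 C=0)
  2. pour(A -> B) -> (A=0 B=6 C=0)
  3. fill(A) -> (A=6 B=6 C=0)
  4. pour(A -> B) -> (A=3 B=9 C=0)
  5. pour(A -> C) -> (A=0 B=9 C=3)
Reached target in 5 moves.

Answer: 5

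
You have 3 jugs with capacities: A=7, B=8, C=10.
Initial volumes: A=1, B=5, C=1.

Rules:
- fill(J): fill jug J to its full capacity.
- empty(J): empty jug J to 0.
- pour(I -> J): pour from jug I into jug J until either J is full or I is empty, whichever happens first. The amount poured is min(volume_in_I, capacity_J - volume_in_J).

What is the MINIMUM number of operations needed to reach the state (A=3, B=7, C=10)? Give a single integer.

Answer: 5

Derivation:
BFS from (A=1, B=5, C=1). One shortest path:
  1. fill(A) -> (A=7 B=5 C=1)
  2. pour(B -> C) -> (A=7 B=0 C=6)
  3. pour(A -> B) -> (A=0 B=7 C=6)
  4. fill(A) -> (A=7 B=7 C=6)
  5. pour(A -> C) -> (A=3 B=7 C=10)
Reached target in 5 moves.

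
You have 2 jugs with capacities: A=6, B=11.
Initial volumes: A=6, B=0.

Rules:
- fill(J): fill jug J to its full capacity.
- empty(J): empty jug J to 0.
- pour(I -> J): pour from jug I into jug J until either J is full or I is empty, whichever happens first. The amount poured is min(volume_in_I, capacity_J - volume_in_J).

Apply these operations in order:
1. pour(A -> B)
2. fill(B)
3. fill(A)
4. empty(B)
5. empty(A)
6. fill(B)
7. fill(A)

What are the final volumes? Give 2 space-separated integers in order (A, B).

Answer: 6 11

Derivation:
Step 1: pour(A -> B) -> (A=0 B=6)
Step 2: fill(B) -> (A=0 B=11)
Step 3: fill(A) -> (A=6 B=11)
Step 4: empty(B) -> (A=6 B=0)
Step 5: empty(A) -> (A=0 B=0)
Step 6: fill(B) -> (A=0 B=11)
Step 7: fill(A) -> (A=6 B=11)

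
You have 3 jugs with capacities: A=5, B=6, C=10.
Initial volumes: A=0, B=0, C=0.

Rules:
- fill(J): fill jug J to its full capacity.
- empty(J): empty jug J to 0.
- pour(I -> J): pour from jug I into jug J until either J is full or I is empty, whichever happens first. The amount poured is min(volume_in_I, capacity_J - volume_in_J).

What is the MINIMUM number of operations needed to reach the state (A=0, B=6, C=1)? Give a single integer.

BFS from (A=0, B=0, C=0). One shortest path:
  1. fill(B) -> (A=0 B=6 C=0)
  2. pour(B -> A) -> (A=5 B=1 C=0)
  3. empty(A) -> (A=0 B=1 C=0)
  4. pour(B -> C) -> (A=0 B=0 C=1)
  5. fill(B) -> (A=0 B=6 C=1)
Reached target in 5 moves.

Answer: 5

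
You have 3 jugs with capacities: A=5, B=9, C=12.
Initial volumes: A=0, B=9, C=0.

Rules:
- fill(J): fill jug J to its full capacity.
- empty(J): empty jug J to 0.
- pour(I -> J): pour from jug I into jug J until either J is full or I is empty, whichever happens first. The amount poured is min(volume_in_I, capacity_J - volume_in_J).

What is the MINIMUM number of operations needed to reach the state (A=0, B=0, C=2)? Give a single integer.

Answer: 5

Derivation:
BFS from (A=0, B=9, C=0). One shortest path:
  1. fill(A) -> (A=5 B=9 C=0)
  2. pour(A -> C) -> (A=0 B=9 C=5)
  3. pour(B -> C) -> (A=0 B=2 C=12)
  4. empty(C) -> (A=0 B=2 C=0)
  5. pour(B -> C) -> (A=0 B=0 C=2)
Reached target in 5 moves.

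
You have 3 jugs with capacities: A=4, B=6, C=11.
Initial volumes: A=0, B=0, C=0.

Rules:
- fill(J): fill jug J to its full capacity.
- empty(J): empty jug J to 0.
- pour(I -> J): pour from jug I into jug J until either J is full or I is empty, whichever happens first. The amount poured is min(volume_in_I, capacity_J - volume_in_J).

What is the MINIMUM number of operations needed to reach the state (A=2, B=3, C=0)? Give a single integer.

Answer: 7

Derivation:
BFS from (A=0, B=0, C=0). One shortest path:
  1. fill(C) -> (A=0 B=0 C=11)
  2. pour(C -> A) -> (A=4 B=0 C=7)
  3. pour(A -> B) -> (A=0 B=4 C=7)
  4. pour(C -> A) -> (A=4 B=4 C=3)
  5. pour(A -> B) -> (A=2 B=6 C=3)
  6. empty(B) -> (A=2 B=0 C=3)
  7. pour(C -> B) -> (A=2 B=3 C=0)
Reached target in 7 moves.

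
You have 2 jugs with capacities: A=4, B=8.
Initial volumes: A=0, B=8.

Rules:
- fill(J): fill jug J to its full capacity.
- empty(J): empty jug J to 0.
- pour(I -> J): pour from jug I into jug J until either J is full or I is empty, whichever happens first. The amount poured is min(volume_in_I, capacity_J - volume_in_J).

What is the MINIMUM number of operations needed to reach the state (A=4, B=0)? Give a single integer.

BFS from (A=0, B=8). One shortest path:
  1. fill(A) -> (A=4 B=8)
  2. empty(B) -> (A=4 B=0)
Reached target in 2 moves.

Answer: 2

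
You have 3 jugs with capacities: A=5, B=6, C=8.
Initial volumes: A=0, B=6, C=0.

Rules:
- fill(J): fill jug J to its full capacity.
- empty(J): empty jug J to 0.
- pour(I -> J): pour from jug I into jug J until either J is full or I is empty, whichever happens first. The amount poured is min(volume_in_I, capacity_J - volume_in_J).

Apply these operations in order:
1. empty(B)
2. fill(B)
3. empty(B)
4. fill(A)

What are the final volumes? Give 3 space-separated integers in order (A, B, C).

Step 1: empty(B) -> (A=0 B=0 C=0)
Step 2: fill(B) -> (A=0 B=6 C=0)
Step 3: empty(B) -> (A=0 B=0 C=0)
Step 4: fill(A) -> (A=5 B=0 C=0)

Answer: 5 0 0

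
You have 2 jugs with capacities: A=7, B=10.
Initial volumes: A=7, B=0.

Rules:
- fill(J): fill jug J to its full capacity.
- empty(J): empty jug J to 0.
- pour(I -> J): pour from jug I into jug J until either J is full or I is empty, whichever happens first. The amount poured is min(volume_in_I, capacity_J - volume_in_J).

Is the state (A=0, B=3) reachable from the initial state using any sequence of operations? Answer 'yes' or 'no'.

Answer: yes

Derivation:
BFS from (A=7, B=0):
  1. empty(A) -> (A=0 B=0)
  2. fill(B) -> (A=0 B=10)
  3. pour(B -> A) -> (A=7 B=3)
  4. empty(A) -> (A=0 B=3)
Target reached → yes.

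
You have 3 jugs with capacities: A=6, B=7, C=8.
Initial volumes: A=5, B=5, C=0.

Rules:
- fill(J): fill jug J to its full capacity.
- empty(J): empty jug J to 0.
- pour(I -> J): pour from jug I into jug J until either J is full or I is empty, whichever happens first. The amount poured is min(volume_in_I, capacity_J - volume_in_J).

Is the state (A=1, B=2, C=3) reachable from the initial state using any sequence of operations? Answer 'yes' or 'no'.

Answer: no

Derivation:
BFS explored all 294 reachable states.
Reachable set includes: (0,0,0), (0,0,1), (0,0,2), (0,0,3), (0,0,4), (0,0,5), (0,0,6), (0,0,7), (0,0,8), (0,1,0), (0,1,1), (0,1,2) ...
Target (A=1, B=2, C=3) not in reachable set → no.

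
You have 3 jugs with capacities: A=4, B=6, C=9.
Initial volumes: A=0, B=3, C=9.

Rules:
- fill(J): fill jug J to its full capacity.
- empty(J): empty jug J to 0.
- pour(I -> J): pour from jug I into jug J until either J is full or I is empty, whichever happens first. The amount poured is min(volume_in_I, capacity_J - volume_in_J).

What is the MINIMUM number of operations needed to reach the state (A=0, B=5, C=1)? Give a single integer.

Answer: 5

Derivation:
BFS from (A=0, B=3, C=9). One shortest path:
  1. pour(C -> A) -> (A=4 B=3 C=5)
  2. pour(A -> B) -> (A=1 B=6 C=5)
  3. empty(B) -> (A=1 B=0 C=5)
  4. pour(C -> B) -> (A=1 B=5 C=0)
  5. pour(A -> C) -> (A=0 B=5 C=1)
Reached target in 5 moves.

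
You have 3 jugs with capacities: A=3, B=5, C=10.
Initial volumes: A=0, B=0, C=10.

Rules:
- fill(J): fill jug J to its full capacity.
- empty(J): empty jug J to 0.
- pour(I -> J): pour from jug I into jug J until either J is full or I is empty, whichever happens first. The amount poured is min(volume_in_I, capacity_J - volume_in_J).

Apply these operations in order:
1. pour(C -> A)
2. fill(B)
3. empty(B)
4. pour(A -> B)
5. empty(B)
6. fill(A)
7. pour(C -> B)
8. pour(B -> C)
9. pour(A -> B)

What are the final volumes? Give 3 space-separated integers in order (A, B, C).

Answer: 0 3 7

Derivation:
Step 1: pour(C -> A) -> (A=3 B=0 C=7)
Step 2: fill(B) -> (A=3 B=5 C=7)
Step 3: empty(B) -> (A=3 B=0 C=7)
Step 4: pour(A -> B) -> (A=0 B=3 C=7)
Step 5: empty(B) -> (A=0 B=0 C=7)
Step 6: fill(A) -> (A=3 B=0 C=7)
Step 7: pour(C -> B) -> (A=3 B=5 C=2)
Step 8: pour(B -> C) -> (A=3 B=0 C=7)
Step 9: pour(A -> B) -> (A=0 B=3 C=7)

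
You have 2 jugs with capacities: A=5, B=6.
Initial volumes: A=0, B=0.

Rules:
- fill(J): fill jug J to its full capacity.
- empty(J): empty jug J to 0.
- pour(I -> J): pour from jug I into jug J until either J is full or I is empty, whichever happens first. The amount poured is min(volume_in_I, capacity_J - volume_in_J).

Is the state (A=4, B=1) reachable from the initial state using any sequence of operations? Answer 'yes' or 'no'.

BFS explored all 22 reachable states.
Reachable set includes: (0,0), (0,1), (0,2), (0,3), (0,4), (0,5), (0,6), (1,0), (1,6), (2,0), (2,6), (3,0) ...
Target (A=4, B=1) not in reachable set → no.

Answer: no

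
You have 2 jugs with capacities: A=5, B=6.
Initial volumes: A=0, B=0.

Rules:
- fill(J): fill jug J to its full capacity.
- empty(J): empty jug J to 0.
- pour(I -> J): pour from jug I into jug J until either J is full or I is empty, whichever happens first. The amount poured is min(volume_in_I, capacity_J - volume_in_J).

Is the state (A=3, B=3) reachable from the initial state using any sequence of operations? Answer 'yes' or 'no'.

BFS explored all 22 reachable states.
Reachable set includes: (0,0), (0,1), (0,2), (0,3), (0,4), (0,5), (0,6), (1,0), (1,6), (2,0), (2,6), (3,0) ...
Target (A=3, B=3) not in reachable set → no.

Answer: no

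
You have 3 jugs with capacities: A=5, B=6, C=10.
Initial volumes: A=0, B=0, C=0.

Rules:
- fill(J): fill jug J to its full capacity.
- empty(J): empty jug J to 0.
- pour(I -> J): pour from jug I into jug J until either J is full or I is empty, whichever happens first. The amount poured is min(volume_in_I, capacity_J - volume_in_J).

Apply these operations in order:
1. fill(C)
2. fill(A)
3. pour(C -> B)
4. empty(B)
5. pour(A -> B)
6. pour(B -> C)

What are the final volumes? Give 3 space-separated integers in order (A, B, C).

Answer: 0 0 9

Derivation:
Step 1: fill(C) -> (A=0 B=0 C=10)
Step 2: fill(A) -> (A=5 B=0 C=10)
Step 3: pour(C -> B) -> (A=5 B=6 C=4)
Step 4: empty(B) -> (A=5 B=0 C=4)
Step 5: pour(A -> B) -> (A=0 B=5 C=4)
Step 6: pour(B -> C) -> (A=0 B=0 C=9)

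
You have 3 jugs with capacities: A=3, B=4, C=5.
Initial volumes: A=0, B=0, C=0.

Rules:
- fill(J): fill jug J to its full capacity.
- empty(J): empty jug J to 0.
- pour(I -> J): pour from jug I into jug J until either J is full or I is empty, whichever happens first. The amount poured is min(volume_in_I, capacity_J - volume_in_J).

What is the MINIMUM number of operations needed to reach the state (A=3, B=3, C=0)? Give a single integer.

Answer: 3

Derivation:
BFS from (A=0, B=0, C=0). One shortest path:
  1. fill(A) -> (A=3 B=0 C=0)
  2. pour(A -> B) -> (A=0 B=3 C=0)
  3. fill(A) -> (A=3 B=3 C=0)
Reached target in 3 moves.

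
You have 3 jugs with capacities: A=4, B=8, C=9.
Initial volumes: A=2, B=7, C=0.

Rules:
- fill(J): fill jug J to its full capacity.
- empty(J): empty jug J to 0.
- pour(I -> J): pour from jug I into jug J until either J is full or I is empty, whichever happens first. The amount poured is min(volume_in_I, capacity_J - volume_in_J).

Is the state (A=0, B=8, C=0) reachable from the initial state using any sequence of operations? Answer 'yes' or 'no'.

BFS from (A=2, B=7, C=0):
  1. empty(A) -> (A=0 B=7 C=0)
  2. fill(B) -> (A=0 B=8 C=0)
Target reached → yes.

Answer: yes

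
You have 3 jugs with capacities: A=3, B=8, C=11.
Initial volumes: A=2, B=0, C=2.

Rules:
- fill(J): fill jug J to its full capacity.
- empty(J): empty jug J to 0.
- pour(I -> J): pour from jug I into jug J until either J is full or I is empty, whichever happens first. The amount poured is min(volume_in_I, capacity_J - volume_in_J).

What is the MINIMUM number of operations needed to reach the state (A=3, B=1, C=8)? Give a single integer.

BFS from (A=2, B=0, C=2). One shortest path:
  1. fill(B) -> (A=2 B=8 C=2)
  2. pour(A -> C) -> (A=0 B=8 C=4)
  3. pour(B -> C) -> (A=0 B=1 C=11)
  4. pour(C -> A) -> (A=3 B=1 C=8)
Reached target in 4 moves.

Answer: 4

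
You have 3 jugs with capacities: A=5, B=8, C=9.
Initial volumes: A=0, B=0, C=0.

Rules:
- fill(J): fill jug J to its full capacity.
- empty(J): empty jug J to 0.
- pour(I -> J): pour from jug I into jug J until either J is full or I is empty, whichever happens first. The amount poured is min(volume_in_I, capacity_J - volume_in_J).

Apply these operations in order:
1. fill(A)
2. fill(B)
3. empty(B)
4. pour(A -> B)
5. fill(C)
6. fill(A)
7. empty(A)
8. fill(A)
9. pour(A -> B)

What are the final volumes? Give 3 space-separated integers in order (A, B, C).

Answer: 2 8 9

Derivation:
Step 1: fill(A) -> (A=5 B=0 C=0)
Step 2: fill(B) -> (A=5 B=8 C=0)
Step 3: empty(B) -> (A=5 B=0 C=0)
Step 4: pour(A -> B) -> (A=0 B=5 C=0)
Step 5: fill(C) -> (A=0 B=5 C=9)
Step 6: fill(A) -> (A=5 B=5 C=9)
Step 7: empty(A) -> (A=0 B=5 C=9)
Step 8: fill(A) -> (A=5 B=5 C=9)
Step 9: pour(A -> B) -> (A=2 B=8 C=9)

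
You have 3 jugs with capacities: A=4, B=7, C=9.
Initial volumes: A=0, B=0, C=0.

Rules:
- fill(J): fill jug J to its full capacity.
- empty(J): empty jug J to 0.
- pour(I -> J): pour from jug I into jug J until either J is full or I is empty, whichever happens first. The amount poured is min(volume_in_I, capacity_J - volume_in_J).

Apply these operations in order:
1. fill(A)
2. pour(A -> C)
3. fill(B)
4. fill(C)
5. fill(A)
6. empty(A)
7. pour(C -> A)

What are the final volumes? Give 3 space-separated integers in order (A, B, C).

Step 1: fill(A) -> (A=4 B=0 C=0)
Step 2: pour(A -> C) -> (A=0 B=0 C=4)
Step 3: fill(B) -> (A=0 B=7 C=4)
Step 4: fill(C) -> (A=0 B=7 C=9)
Step 5: fill(A) -> (A=4 B=7 C=9)
Step 6: empty(A) -> (A=0 B=7 C=9)
Step 7: pour(C -> A) -> (A=4 B=7 C=5)

Answer: 4 7 5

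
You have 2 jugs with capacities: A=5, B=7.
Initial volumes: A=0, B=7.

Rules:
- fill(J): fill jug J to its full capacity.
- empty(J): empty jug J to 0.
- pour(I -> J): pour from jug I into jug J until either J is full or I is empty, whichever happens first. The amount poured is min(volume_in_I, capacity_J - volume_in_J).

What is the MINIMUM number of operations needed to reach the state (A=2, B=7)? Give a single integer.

BFS from (A=0, B=7). One shortest path:
  1. pour(B -> A) -> (A=5 B=2)
  2. empty(A) -> (A=0 B=2)
  3. pour(B -> A) -> (A=2 B=0)
  4. fill(B) -> (A=2 B=7)
Reached target in 4 moves.

Answer: 4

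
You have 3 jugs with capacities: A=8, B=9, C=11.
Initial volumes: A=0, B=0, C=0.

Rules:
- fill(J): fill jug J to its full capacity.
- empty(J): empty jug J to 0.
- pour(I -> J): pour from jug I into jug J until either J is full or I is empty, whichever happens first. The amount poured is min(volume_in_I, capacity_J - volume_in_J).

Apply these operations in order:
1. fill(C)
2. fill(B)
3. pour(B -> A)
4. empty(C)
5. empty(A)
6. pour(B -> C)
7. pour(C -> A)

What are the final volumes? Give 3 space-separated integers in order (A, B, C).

Step 1: fill(C) -> (A=0 B=0 C=11)
Step 2: fill(B) -> (A=0 B=9 C=11)
Step 3: pour(B -> A) -> (A=8 B=1 C=11)
Step 4: empty(C) -> (A=8 B=1 C=0)
Step 5: empty(A) -> (A=0 B=1 C=0)
Step 6: pour(B -> C) -> (A=0 B=0 C=1)
Step 7: pour(C -> A) -> (A=1 B=0 C=0)

Answer: 1 0 0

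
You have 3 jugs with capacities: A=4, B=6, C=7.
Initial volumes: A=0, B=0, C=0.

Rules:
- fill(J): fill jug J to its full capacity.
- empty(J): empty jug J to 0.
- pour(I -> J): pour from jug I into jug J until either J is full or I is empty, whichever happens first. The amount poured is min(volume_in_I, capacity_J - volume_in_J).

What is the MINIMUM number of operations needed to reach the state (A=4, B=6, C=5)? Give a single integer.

Answer: 5

Derivation:
BFS from (A=0, B=0, C=0). One shortest path:
  1. fill(A) -> (A=4 B=0 C=0)
  2. fill(C) -> (A=4 B=0 C=7)
  3. pour(A -> B) -> (A=0 B=4 C=7)
  4. fill(A) -> (A=4 B=4 C=7)
  5. pour(C -> B) -> (A=4 B=6 C=5)
Reached target in 5 moves.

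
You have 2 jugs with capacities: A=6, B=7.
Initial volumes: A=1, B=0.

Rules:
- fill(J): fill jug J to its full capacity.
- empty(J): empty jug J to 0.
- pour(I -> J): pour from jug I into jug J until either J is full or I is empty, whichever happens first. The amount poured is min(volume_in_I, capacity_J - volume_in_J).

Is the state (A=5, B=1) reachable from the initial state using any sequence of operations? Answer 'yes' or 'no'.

BFS explored all 26 reachable states.
Reachable set includes: (0,0), (0,1), (0,2), (0,3), (0,4), (0,5), (0,6), (0,7), (1,0), (1,7), (2,0), (2,7) ...
Target (A=5, B=1) not in reachable set → no.

Answer: no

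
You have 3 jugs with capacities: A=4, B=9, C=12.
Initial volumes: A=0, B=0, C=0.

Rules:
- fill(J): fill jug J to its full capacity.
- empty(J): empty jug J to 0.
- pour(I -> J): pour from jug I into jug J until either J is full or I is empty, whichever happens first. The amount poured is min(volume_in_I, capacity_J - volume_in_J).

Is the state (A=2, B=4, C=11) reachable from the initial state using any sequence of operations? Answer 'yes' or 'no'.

BFS explored all 386 reachable states.
Reachable set includes: (0,0,0), (0,0,1), (0,0,2), (0,0,3), (0,0,4), (0,0,5), (0,0,6), (0,0,7), (0,0,8), (0,0,9), (0,0,10), (0,0,11) ...
Target (A=2, B=4, C=11) not in reachable set → no.

Answer: no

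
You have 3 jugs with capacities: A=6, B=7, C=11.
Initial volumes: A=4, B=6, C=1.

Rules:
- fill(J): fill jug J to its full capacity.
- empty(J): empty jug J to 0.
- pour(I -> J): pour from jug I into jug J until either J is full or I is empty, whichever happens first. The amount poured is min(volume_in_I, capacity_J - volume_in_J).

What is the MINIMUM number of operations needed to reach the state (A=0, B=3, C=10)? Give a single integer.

BFS from (A=4, B=6, C=1). One shortest path:
  1. fill(A) -> (A=6 B=6 C=1)
  2. pour(B -> C) -> (A=6 B=0 C=7)
  3. pour(A -> C) -> (A=2 B=0 C=11)
  4. pour(C -> B) -> (A=2 B=7 C=4)
  5. pour(B -> A) -> (A=6 B=3 C=4)
  6. pour(A -> C) -> (A=0 B=3 C=10)
Reached target in 6 moves.

Answer: 6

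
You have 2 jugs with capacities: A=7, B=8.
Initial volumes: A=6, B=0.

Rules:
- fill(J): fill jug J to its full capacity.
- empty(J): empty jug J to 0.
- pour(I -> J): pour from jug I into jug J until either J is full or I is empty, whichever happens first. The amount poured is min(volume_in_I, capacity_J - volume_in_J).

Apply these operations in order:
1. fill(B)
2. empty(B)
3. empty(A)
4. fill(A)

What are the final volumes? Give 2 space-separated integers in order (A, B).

Answer: 7 0

Derivation:
Step 1: fill(B) -> (A=6 B=8)
Step 2: empty(B) -> (A=6 B=0)
Step 3: empty(A) -> (A=0 B=0)
Step 4: fill(A) -> (A=7 B=0)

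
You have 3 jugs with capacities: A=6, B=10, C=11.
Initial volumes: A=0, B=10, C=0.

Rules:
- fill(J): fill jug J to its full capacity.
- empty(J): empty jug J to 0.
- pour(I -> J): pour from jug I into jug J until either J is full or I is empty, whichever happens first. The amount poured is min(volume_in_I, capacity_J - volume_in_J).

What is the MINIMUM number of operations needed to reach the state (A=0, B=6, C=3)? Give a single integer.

Answer: 7

Derivation:
BFS from (A=0, B=10, C=0). One shortest path:
  1. pour(B -> A) -> (A=6 B=4 C=0)
  2. pour(B -> C) -> (A=6 B=0 C=4)
  3. fill(B) -> (A=6 B=10 C=4)
  4. pour(B -> C) -> (A=6 B=3 C=11)
  5. empty(C) -> (A=6 B=3 C=0)
  6. pour(B -> C) -> (A=6 B=0 C=3)
  7. pour(A -> B) -> (A=0 B=6 C=3)
Reached target in 7 moves.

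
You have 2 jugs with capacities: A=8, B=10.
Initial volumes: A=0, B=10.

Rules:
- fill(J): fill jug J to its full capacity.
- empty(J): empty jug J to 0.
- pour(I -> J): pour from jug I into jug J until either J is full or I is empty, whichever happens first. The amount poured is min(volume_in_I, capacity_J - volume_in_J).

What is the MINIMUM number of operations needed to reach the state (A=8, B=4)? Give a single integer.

BFS from (A=0, B=10). One shortest path:
  1. pour(B -> A) -> (A=8 B=2)
  2. empty(A) -> (A=0 B=2)
  3. pour(B -> A) -> (A=2 B=0)
  4. fill(B) -> (A=2 B=10)
  5. pour(B -> A) -> (A=8 B=4)
Reached target in 5 moves.

Answer: 5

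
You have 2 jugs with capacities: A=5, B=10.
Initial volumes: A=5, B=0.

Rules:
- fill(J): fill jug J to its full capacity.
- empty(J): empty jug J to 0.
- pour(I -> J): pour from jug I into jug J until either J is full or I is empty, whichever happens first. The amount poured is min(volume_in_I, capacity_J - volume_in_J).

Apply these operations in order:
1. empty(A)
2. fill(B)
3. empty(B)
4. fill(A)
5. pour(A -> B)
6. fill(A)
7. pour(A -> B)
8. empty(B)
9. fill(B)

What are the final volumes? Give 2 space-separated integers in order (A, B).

Answer: 0 10

Derivation:
Step 1: empty(A) -> (A=0 B=0)
Step 2: fill(B) -> (A=0 B=10)
Step 3: empty(B) -> (A=0 B=0)
Step 4: fill(A) -> (A=5 B=0)
Step 5: pour(A -> B) -> (A=0 B=5)
Step 6: fill(A) -> (A=5 B=5)
Step 7: pour(A -> B) -> (A=0 B=10)
Step 8: empty(B) -> (A=0 B=0)
Step 9: fill(B) -> (A=0 B=10)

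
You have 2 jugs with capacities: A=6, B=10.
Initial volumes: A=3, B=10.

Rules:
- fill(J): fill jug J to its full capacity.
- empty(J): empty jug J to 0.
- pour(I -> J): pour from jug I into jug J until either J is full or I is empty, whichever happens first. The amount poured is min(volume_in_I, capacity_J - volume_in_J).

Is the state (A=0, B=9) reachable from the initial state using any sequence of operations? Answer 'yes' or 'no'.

BFS from (A=3, B=10):
  1. empty(B) -> (A=3 B=0)
  2. pour(A -> B) -> (A=0 B=3)
  3. fill(A) -> (A=6 B=3)
  4. pour(A -> B) -> (A=0 B=9)
Target reached → yes.

Answer: yes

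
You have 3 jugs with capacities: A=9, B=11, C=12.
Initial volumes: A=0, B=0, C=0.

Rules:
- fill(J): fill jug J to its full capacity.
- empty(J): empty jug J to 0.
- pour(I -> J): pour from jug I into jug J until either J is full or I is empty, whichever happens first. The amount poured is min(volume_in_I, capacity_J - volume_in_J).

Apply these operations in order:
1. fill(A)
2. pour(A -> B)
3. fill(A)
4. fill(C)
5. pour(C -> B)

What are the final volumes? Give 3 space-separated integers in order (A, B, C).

Answer: 9 11 10

Derivation:
Step 1: fill(A) -> (A=9 B=0 C=0)
Step 2: pour(A -> B) -> (A=0 B=9 C=0)
Step 3: fill(A) -> (A=9 B=9 C=0)
Step 4: fill(C) -> (A=9 B=9 C=12)
Step 5: pour(C -> B) -> (A=9 B=11 C=10)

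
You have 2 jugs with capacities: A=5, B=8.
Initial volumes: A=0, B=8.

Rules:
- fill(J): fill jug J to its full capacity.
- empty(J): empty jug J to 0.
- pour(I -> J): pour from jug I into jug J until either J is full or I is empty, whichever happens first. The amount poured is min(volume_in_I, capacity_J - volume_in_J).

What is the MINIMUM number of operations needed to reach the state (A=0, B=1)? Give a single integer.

BFS from (A=0, B=8). One shortest path:
  1. pour(B -> A) -> (A=5 B=3)
  2. empty(A) -> (A=0 B=3)
  3. pour(B -> A) -> (A=3 B=0)
  4. fill(B) -> (A=3 B=8)
  5. pour(B -> A) -> (A=5 B=6)
  6. empty(A) -> (A=0 B=6)
  7. pour(B -> A) -> (A=5 B=1)
  8. empty(A) -> (A=0 B=1)
Reached target in 8 moves.

Answer: 8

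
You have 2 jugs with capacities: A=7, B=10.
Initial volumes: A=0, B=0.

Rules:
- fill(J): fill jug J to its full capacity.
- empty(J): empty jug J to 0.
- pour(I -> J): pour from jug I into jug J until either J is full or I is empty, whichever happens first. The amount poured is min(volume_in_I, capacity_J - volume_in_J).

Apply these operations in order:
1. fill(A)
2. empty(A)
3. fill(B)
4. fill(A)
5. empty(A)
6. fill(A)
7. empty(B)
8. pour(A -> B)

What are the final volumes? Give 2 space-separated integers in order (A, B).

Answer: 0 7

Derivation:
Step 1: fill(A) -> (A=7 B=0)
Step 2: empty(A) -> (A=0 B=0)
Step 3: fill(B) -> (A=0 B=10)
Step 4: fill(A) -> (A=7 B=10)
Step 5: empty(A) -> (A=0 B=10)
Step 6: fill(A) -> (A=7 B=10)
Step 7: empty(B) -> (A=7 B=0)
Step 8: pour(A -> B) -> (A=0 B=7)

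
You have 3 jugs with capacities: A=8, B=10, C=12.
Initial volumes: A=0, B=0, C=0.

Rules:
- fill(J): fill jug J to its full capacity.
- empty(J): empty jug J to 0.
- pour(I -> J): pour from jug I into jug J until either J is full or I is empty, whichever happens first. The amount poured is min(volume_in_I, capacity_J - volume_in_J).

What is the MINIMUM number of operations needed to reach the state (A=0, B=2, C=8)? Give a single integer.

Answer: 3

Derivation:
BFS from (A=0, B=0, C=0). One shortest path:
  1. fill(B) -> (A=0 B=10 C=0)
  2. pour(B -> A) -> (A=8 B=2 C=0)
  3. pour(A -> C) -> (A=0 B=2 C=8)
Reached target in 3 moves.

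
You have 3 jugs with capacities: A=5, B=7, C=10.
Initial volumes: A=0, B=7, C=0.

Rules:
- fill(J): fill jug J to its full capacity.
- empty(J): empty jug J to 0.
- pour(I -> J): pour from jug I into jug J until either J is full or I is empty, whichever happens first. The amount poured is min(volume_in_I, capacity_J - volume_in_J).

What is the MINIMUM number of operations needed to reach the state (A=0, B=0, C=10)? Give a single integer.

Answer: 2

Derivation:
BFS from (A=0, B=7, C=0). One shortest path:
  1. empty(B) -> (A=0 B=0 C=0)
  2. fill(C) -> (A=0 B=0 C=10)
Reached target in 2 moves.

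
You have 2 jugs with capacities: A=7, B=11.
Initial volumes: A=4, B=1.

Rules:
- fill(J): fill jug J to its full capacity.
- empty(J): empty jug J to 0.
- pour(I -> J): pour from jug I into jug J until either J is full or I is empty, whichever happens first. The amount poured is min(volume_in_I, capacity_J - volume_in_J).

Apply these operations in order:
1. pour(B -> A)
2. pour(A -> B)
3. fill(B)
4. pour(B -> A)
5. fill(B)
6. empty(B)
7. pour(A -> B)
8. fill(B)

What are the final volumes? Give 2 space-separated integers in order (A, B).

Answer: 0 11

Derivation:
Step 1: pour(B -> A) -> (A=5 B=0)
Step 2: pour(A -> B) -> (A=0 B=5)
Step 3: fill(B) -> (A=0 B=11)
Step 4: pour(B -> A) -> (A=7 B=4)
Step 5: fill(B) -> (A=7 B=11)
Step 6: empty(B) -> (A=7 B=0)
Step 7: pour(A -> B) -> (A=0 B=7)
Step 8: fill(B) -> (A=0 B=11)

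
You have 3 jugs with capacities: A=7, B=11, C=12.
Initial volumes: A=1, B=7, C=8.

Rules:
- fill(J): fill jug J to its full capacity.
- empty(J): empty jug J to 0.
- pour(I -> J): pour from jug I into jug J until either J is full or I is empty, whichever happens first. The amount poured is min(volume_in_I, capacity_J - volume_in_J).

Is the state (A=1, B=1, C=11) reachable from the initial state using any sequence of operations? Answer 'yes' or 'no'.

BFS explored all 589 reachable states.
Reachable set includes: (0,0,0), (0,0,1), (0,0,2), (0,0,3), (0,0,4), (0,0,5), (0,0,6), (0,0,7), (0,0,8), (0,0,9), (0,0,10), (0,0,11) ...
Target (A=1, B=1, C=11) not in reachable set → no.

Answer: no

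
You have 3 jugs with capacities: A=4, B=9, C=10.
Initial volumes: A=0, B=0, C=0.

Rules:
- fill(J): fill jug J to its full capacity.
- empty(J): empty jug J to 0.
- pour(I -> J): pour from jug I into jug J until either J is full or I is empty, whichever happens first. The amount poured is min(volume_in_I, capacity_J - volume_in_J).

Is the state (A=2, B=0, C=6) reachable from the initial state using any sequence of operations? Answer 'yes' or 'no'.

Answer: yes

Derivation:
BFS from (A=0, B=0, C=0):
  1. fill(A) -> (A=4 B=0 C=0)
  2. fill(B) -> (A=4 B=9 C=0)
  3. pour(A -> C) -> (A=0 B=9 C=4)
  4. fill(A) -> (A=4 B=9 C=4)
  5. pour(A -> C) -> (A=0 B=9 C=8)
  6. pour(B -> A) -> (A=4 B=5 C=8)
  7. pour(A -> C) -> (A=2 B=5 C=10)
  8. pour(C -> B) -> (A=2 B=9 C=6)
  9. empty(B) -> (A=2 B=0 C=6)
Target reached → yes.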